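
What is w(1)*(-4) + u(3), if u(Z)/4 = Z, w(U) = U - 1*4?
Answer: 24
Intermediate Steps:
w(U) = -4 + U (w(U) = U - 4 = -4 + U)
u(Z) = 4*Z
w(1)*(-4) + u(3) = (-4 + 1)*(-4) + 4*3 = -3*(-4) + 12 = 12 + 12 = 24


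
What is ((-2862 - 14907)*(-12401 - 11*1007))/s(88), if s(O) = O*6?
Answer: 69530097/88 ≈ 7.9012e+5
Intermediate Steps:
s(O) = 6*O
((-2862 - 14907)*(-12401 - 11*1007))/s(88) = ((-2862 - 14907)*(-12401 - 11*1007))/((6*88)) = -17769*(-12401 - 11077)/528 = -17769*(-23478)*(1/528) = 417180582*(1/528) = 69530097/88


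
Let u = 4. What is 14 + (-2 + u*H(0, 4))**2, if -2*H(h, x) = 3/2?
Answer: 39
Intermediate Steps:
H(h, x) = -3/4 (H(h, x) = -3/(2*2) = -1/2*3/2 = -3/4)
14 + (-2 + u*H(0, 4))**2 = 14 + (-2 + 4*(-3/4))**2 = 14 + (-2 - 3)**2 = 14 + (-5)**2 = 14 + 25 = 39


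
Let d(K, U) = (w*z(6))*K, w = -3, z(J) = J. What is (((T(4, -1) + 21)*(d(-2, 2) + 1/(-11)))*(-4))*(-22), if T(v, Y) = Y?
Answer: 63200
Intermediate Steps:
d(K, U) = -18*K (d(K, U) = (-3*6)*K = -18*K)
(((T(4, -1) + 21)*(d(-2, 2) + 1/(-11)))*(-4))*(-22) = (((-1 + 21)*(-18*(-2) + 1/(-11)))*(-4))*(-22) = ((20*(36 - 1/11))*(-4))*(-22) = ((20*(395/11))*(-4))*(-22) = ((7900/11)*(-4))*(-22) = -31600/11*(-22) = 63200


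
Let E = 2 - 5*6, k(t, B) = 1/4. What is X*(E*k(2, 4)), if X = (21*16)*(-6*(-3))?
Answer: -42336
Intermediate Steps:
X = 6048 (X = 336*18 = 6048)
k(t, B) = ¼
E = -28 (E = 2 - 30 = -28)
X*(E*k(2, 4)) = 6048*(-28*¼) = 6048*(-7) = -42336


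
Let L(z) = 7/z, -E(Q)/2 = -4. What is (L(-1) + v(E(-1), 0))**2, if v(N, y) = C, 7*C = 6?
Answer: 1849/49 ≈ 37.735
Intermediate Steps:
C = 6/7 (C = (1/7)*6 = 6/7 ≈ 0.85714)
E(Q) = 8 (E(Q) = -2*(-4) = 8)
v(N, y) = 6/7
(L(-1) + v(E(-1), 0))**2 = (7/(-1) + 6/7)**2 = (7*(-1) + 6/7)**2 = (-7 + 6/7)**2 = (-43/7)**2 = 1849/49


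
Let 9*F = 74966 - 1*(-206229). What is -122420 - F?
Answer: -1382975/9 ≈ -1.5366e+5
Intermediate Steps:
F = 281195/9 (F = (74966 - 1*(-206229))/9 = (74966 + 206229)/9 = (⅑)*281195 = 281195/9 ≈ 31244.)
-122420 - F = -122420 - 1*281195/9 = -122420 - 281195/9 = -1382975/9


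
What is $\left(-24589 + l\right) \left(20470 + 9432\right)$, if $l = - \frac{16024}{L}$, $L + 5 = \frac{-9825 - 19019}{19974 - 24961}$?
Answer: $- \frac{5263651721278}{3909} \approx -1.3465 \cdot 10^{9}$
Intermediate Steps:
$L = \frac{3909}{4987}$ ($L = -5 + \frac{-9825 - 19019}{19974 - 24961} = -5 - \frac{28844}{-4987} = -5 - - \frac{28844}{4987} = -5 + \frac{28844}{4987} = \frac{3909}{4987} \approx 0.78384$)
$l = - \frac{79911688}{3909}$ ($l = - \frac{16024}{\frac{3909}{4987}} = \left(-16024\right) \frac{4987}{3909} = - \frac{79911688}{3909} \approx -20443.0$)
$\left(-24589 + l\right) \left(20470 + 9432\right) = \left(-24589 - \frac{79911688}{3909}\right) \left(20470 + 9432\right) = \left(- \frac{176030089}{3909}\right) 29902 = - \frac{5263651721278}{3909}$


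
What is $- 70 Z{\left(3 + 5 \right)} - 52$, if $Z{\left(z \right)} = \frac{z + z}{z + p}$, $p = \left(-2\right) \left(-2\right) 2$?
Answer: $-122$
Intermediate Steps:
$p = 8$ ($p = 4 \cdot 2 = 8$)
$Z{\left(z \right)} = \frac{2 z}{8 + z}$ ($Z{\left(z \right)} = \frac{z + z}{z + 8} = \frac{2 z}{8 + z}$)
$- 70 Z{\left(3 + 5 \right)} - 52 = - 70 \frac{2 \left(3 + 5\right)}{8 + \left(3 + 5\right)} - 52 = - 70 \cdot 2 \cdot 8 \frac{1}{8 + 8} - 52 = - 70 \cdot 2 \cdot 8 \cdot \frac{1}{16} - 52 = \left(-70\right) 1 - 52 = -70 - 52 = -122$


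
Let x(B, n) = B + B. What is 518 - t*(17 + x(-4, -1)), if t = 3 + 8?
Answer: 419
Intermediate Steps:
x(B, n) = 2*B
t = 11
518 - t*(17 + x(-4, -1)) = 518 - 11*(17 + 2*(-4)) = 518 - 11*(17 - 8) = 518 - 11*9 = 518 - 1*99 = 518 - 99 = 419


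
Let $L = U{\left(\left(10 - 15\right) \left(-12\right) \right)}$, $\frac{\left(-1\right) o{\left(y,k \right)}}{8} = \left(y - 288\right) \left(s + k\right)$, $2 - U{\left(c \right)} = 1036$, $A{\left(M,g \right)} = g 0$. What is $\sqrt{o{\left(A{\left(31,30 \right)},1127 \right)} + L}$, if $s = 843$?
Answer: $\sqrt{4537846} \approx 2130.2$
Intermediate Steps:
$A{\left(M,g \right)} = 0$
$U{\left(c \right)} = -1034$ ($U{\left(c \right)} = 2 - 1036 = -1034$)
$o{\left(y,k \right)} = - 8 \left(-288 + y\right) \left(843 + k\right)$ ($o{\left(y,k \right)} = - 8 \left(y - 288\right) \left(843 + k\right) = - 8 \left(-288 + y\right) \left(843 + k\right)$)
$L = -1034$
$\sqrt{o{\left(A{\left(31,30 \right)},1127 \right)} + L} = \sqrt{\left(1942272 - 0 + 2304 \cdot 1127 - 9016 \cdot 0\right) - 1034} = \sqrt{\left(1942272 + 0 + 2596608 + 0\right) - 1034} = \sqrt{4538880 - 1034} = \sqrt{4537846}$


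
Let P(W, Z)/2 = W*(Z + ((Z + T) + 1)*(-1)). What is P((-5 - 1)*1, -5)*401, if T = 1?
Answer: 9624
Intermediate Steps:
P(W, Z) = -4*W (P(W, Z) = 2*(W*(Z + ((Z + 1) + 1)*(-1))) = 2*(W*(Z + ((1 + Z) + 1)*(-1))) = 2*(W*(Z + (2 + Z)*(-1))) = 2*(W*(Z + (-2 - Z))) = 2*(W*(-2)) = 2*(-2*W) = -4*W)
P((-5 - 1)*1, -5)*401 = -4*(-5 - 1)*401 = -(-24)*401 = -4*(-6)*401 = 24*401 = 9624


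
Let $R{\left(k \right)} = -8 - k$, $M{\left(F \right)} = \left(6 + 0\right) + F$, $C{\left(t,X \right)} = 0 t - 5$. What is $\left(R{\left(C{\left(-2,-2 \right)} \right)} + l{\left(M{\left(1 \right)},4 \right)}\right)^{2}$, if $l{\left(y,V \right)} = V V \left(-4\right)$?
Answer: $4489$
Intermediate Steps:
$C{\left(t,X \right)} = -5$ ($C{\left(t,X \right)} = 0 - 5 = -5$)
$M{\left(F \right)} = 6 + F$
$l{\left(y,V \right)} = - 4 V^{2}$ ($l{\left(y,V \right)} = V^{2} \left(-4\right) = - 4 V^{2}$)
$\left(R{\left(C{\left(-2,-2 \right)} \right)} + l{\left(M{\left(1 \right)},4 \right)}\right)^{2} = \left(\left(-8 - -5\right) - 4 \cdot 4^{2}\right)^{2} = \left(\left(-8 + 5\right) - 64\right)^{2} = \left(-3 - 64\right)^{2} = \left(-67\right)^{2} = 4489$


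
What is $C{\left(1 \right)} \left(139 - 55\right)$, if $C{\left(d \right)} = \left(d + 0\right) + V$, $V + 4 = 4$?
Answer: $84$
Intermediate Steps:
$V = 0$ ($V = -4 + 4 = 0$)
$C{\left(d \right)} = d$ ($C{\left(d \right)} = \left(d + 0\right) + 0 = d + 0 = d$)
$C{\left(1 \right)} \left(139 - 55\right) = 1 \left(139 - 55\right) = 1 \cdot 84 = 84$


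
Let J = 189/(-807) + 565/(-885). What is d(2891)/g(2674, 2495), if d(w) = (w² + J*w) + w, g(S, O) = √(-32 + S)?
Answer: 3372553576*√2642/1066047 ≈ 1.6261e+5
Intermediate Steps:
J = -41548/47613 (J = 189*(-1/807) + 565*(-1/885) = -63/269 - 113/177 = -41548/47613 ≈ -0.87262)
d(w) = w² + 6065*w/47613 (d(w) = (w² - 41548*w/47613) + w = w² + 6065*w/47613)
d(2891)/g(2674, 2495) = ((1/47613)*2891*(6065 + 47613*2891))/(√(-32 + 2674)) = ((1/47613)*2891*(6065 + 137649183))/(√2642) = ((1/47613)*2891*137655248)*(√2642/2642) = 6745107152*(√2642/2642)/807 = 3372553576*√2642/1066047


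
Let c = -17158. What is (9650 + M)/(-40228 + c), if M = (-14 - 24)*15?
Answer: -4540/28693 ≈ -0.15823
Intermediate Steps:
M = -570 (M = -38*15 = -570)
(9650 + M)/(-40228 + c) = (9650 - 570)/(-40228 - 17158) = 9080/(-57386) = 9080*(-1/57386) = -4540/28693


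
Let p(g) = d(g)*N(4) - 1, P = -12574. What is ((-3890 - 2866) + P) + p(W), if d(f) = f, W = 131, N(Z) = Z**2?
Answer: -17235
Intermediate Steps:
p(g) = -1 + 16*g (p(g) = g*4**2 - 1 = g*16 - 1 = 16*g - 1 = -1 + 16*g)
((-3890 - 2866) + P) + p(W) = ((-3890 - 2866) - 12574) + (-1 + 16*131) = (-6756 - 12574) + (-1 + 2096) = -19330 + 2095 = -17235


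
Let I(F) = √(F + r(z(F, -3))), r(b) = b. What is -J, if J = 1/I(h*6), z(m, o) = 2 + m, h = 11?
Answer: -√134/134 ≈ -0.086387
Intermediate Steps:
I(F) = √(2 + 2*F) (I(F) = √(F + (2 + F)) = √(2 + 2*F))
J = √134/134 (J = 1/(√(2 + 2*(11*6))) = 1/(√(2 + 2*66)) = 1/(√(2 + 132)) = 1/(√134) = √134/134 ≈ 0.086387)
-J = -√134/134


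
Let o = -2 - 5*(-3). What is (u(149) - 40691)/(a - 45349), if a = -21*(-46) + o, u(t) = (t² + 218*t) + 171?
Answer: -4721/14790 ≈ -0.31920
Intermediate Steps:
o = 13 (o = -2 + 15 = 13)
u(t) = 171 + t² + 218*t
a = 979 (a = -21*(-46) + 13 = 966 + 13 = 979)
(u(149) - 40691)/(a - 45349) = ((171 + 149² + 218*149) - 40691)/(979 - 45349) = ((171 + 22201 + 32482) - 40691)/(-44370) = (54854 - 40691)*(-1/44370) = 14163*(-1/44370) = -4721/14790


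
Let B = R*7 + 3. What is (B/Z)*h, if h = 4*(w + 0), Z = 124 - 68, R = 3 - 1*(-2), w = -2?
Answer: -38/7 ≈ -5.4286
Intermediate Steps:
R = 5 (R = 3 + 2 = 5)
B = 38 (B = 5*7 + 3 = 35 + 3 = 38)
Z = 56
h = -8 (h = 4*(-2 + 0) = 4*(-2) = -8)
(B/Z)*h = (38/56)*(-8) = (38*(1/56))*(-8) = (19/28)*(-8) = -38/7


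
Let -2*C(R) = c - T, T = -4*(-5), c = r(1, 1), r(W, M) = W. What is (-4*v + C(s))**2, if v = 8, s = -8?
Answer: 2025/4 ≈ 506.25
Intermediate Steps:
c = 1
T = 20
C(R) = 19/2 (C(R) = -(1 - 1*20)/2 = -(1 - 20)/2 = -1/2*(-19) = 19/2)
(-4*v + C(s))**2 = (-4*8 + 19/2)**2 = (-32 + 19/2)**2 = (-45/2)**2 = 2025/4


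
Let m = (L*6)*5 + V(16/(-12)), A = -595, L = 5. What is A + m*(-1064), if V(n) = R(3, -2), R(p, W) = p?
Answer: -163387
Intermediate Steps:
V(n) = 3
m = 153 (m = (5*6)*5 + 3 = 30*5 + 3 = 150 + 3 = 153)
A + m*(-1064) = -595 + 153*(-1064) = -595 - 162792 = -163387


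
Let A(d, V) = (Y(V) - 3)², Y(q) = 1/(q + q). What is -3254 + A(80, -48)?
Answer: -29905343/9216 ≈ -3244.9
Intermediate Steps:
Y(q) = 1/(2*q)
A(d, V) = (-3 + 1/(2*V))² (A(d, V) = (1/(2*V) - 3)² = (-3 + 1/(2*V))²)
-3254 + A(80, -48) = -3254 + (¼)*(-1 + 6*(-48))²/(-48)² = -3254 + (¼)*(1/2304)*(-1 - 288)² = -3254 + (¼)*(1/2304)*(-289)² = -3254 + (¼)*(1/2304)*83521 = -3254 + 83521/9216 = -29905343/9216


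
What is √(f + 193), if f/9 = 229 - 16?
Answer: √2110 ≈ 45.935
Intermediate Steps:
f = 1917 (f = 9*(229 - 16) = 9*213 = 1917)
√(f + 193) = √(1917 + 193) = √2110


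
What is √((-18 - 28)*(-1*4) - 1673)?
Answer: I*√1489 ≈ 38.588*I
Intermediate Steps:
√((-18 - 28)*(-1*4) - 1673) = √(-46*(-4) - 1673) = √(184 - 1673) = √(-1489) = I*√1489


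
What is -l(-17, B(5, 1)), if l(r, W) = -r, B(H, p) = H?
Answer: -17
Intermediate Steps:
-l(-17, B(5, 1)) = -(-1)*(-17) = -1*17 = -17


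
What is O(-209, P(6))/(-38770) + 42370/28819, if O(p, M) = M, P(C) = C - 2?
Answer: 821284812/558656315 ≈ 1.4701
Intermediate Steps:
P(C) = -2 + C
O(-209, P(6))/(-38770) + 42370/28819 = (-2 + 6)/(-38770) + 42370/28819 = 4*(-1/38770) + 42370*(1/28819) = -2/19385 + 42370/28819 = 821284812/558656315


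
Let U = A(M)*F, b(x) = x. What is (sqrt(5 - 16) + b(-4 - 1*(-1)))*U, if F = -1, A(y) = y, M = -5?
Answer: -15 + 5*I*sqrt(11) ≈ -15.0 + 16.583*I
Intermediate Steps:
U = 5 (U = -5*(-1) = 5)
(sqrt(5 - 16) + b(-4 - 1*(-1)))*U = (sqrt(5 - 16) + (-4 - 1*(-1)))*5 = (sqrt(-11) + (-4 + 1))*5 = (I*sqrt(11) - 3)*5 = (-3 + I*sqrt(11))*5 = -15 + 5*I*sqrt(11)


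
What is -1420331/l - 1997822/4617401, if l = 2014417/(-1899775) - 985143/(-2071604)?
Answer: 25810474608989782555941754/10627060475255620243 ≈ 2.4288e+6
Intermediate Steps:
l = -2301524272043/3935581489100 (l = 2014417*(-1/1899775) - 985143*(-1/2071604) = -2014417/1899775 + 985143/2071604 = -2301524272043/3935581489100 ≈ -0.58480)
-1420331/l - 1997822/4617401 = -1420331/(-2301524272043/3935581489100) - 1997822/4617401 = -1420331*(-3935581489100/2301524272043) - 1997822*1/4617401 = 5589828391994892100/2301524272043 - 1997822/4617401 = 25810474608989782555941754/10627060475255620243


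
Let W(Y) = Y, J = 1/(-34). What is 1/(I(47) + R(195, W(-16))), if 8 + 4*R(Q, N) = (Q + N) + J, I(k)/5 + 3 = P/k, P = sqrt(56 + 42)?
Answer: 23132648/640836089 - 4346560*sqrt(2)/4485852623 ≈ 0.034727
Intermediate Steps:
J = -1/34 ≈ -0.029412
P = 7*sqrt(2) (P = sqrt(98) = 7*sqrt(2) ≈ 9.8995)
I(k) = -15 + 35*sqrt(2)/k (I(k) = -15 + 5*((7*sqrt(2))/k) = -15 + 5*(7*sqrt(2)/k) = -15 + 35*sqrt(2)/k)
R(Q, N) = -273/136 + N/4 + Q/4 (R(Q, N) = -2 + ((Q + N) - 1/34)/4 = -2 + ((N + Q) - 1/34)/4 = -2 + (-1/34 + N + Q)/4 = -2 + (-1/136 + N/4 + Q/4) = -273/136 + N/4 + Q/4)
1/(I(47) + R(195, W(-16))) = 1/((-15 + 35*sqrt(2)/47) + (-273/136 + (1/4)*(-16) + (1/4)*195)) = 1/((-15 + 35*sqrt(2)*(1/47)) + (-273/136 - 4 + 195/4)) = 1/((-15 + 35*sqrt(2)/47) + 5813/136) = 1/(3773/136 + 35*sqrt(2)/47)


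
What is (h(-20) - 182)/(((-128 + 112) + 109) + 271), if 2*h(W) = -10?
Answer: -187/364 ≈ -0.51374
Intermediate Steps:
h(W) = -5 (h(W) = (½)*(-10) = -5)
(h(-20) - 182)/(((-128 + 112) + 109) + 271) = (-5 - 182)/(((-128 + 112) + 109) + 271) = -187/((-16 + 109) + 271) = -187/(93 + 271) = -187/364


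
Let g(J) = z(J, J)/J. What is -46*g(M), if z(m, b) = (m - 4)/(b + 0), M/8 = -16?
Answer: 759/2048 ≈ 0.37061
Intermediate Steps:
M = -128 (M = 8*(-16) = -128)
z(m, b) = (-4 + m)/b
g(J) = (-4 + J)/J**2 (g(J) = ((-4 + J)/J)/J = (-4 + J)/J**2)
-46*g(M) = -46*(-4 - 128)/(-128)**2 = -23*(-132)/8192 = -46*(-33/4096) = 759/2048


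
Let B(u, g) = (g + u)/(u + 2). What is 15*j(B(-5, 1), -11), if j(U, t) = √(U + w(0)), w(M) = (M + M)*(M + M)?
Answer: 10*√3 ≈ 17.320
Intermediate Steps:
w(M) = 4*M² (w(M) = (2*M)*(2*M) = 4*M²)
B(u, g) = (g + u)/(2 + u)
j(U, t) = √U (j(U, t) = √(U + 4*0²) = √(U + 4*0) = √(U + 0) = √U)
15*j(B(-5, 1), -11) = 15*√((1 - 5)/(2 - 5)) = 15*√(-4/(-3)) = 15*√(-⅓*(-4)) = 15*√(4/3) = 15*(2*√3/3) = 10*√3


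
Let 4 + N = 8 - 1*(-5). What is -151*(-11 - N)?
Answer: 3020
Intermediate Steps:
N = 9 (N = -4 + (8 - 1*(-5)) = -4 + (8 + 5) = -4 + 13 = 9)
-151*(-11 - N) = -151*(-11 - 1*9) = -151*(-11 - 9) = -151*(-20) = 3020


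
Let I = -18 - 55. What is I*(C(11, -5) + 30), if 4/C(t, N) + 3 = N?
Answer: -4307/2 ≈ -2153.5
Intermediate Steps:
C(t, N) = 4/(-3 + N)
I = -73
I*(C(11, -5) + 30) = -73*(4/(-3 - 5) + 30) = -73*(4/(-8) + 30) = -73*(4*(-1/8) + 30) = -73*(-1/2 + 30) = -73*59/2 = -4307/2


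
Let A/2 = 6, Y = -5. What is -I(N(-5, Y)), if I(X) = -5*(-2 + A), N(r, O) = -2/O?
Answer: 50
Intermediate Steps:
A = 12 (A = 2*6 = 12)
I(X) = -50 (I(X) = -5*(-2 + 12) = -5*10 = -50)
-I(N(-5, Y)) = -1*(-50) = 50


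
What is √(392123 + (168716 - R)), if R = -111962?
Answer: √672801 ≈ 820.24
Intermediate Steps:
√(392123 + (168716 - R)) = √(392123 + (168716 - 1*(-111962))) = √(392123 + (168716 + 111962)) = √(392123 + 280678) = √672801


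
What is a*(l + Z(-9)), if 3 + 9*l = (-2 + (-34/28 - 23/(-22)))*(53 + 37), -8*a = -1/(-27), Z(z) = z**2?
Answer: -1703/6237 ≈ -0.27305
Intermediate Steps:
a = -1/216 (a = -(-1)/(8*(-27)) = -(-1)*(-1)/(8*27) = -1/8*1/27 = -1/216 ≈ -0.0046296)
l = -5087/231 (l = -1/3 + ((-2 + (-34/28 - 23/(-22)))*(53 + 37))/9 = -1/3 + ((-2 + (-34*1/28 - 23*(-1/22)))*90)/9 = -1/3 + ((-2 + (-17/14 + 23/22))*90)/9 = -1/3 + ((-2 - 13/77)*90)/9 = -1/3 + (-167/77*90)/9 = -1/3 + (1/9)*(-15030/77) = -1/3 - 1670/77 = -5087/231 ≈ -22.022)
a*(l + Z(-9)) = -(-5087/231 + (-9)**2)/216 = -(-5087/231 + 81)/216 = -1/216*13624/231 = -1703/6237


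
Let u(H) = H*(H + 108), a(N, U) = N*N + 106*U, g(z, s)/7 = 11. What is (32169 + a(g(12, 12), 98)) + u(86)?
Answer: 65170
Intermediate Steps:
g(z, s) = 77 (g(z, s) = 7*11 = 77)
a(N, U) = N² + 106*U
u(H) = H*(108 + H)
(32169 + a(g(12, 12), 98)) + u(86) = (32169 + (77² + 106*98)) + 86*(108 + 86) = (32169 + (5929 + 10388)) + 86*194 = (32169 + 16317) + 16684 = 48486 + 16684 = 65170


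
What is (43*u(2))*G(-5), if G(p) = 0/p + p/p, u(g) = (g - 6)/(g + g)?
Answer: -43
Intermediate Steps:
u(g) = (-6 + g)/(2*g) (u(g) = (-6 + g)/((2*g)) = (-6 + g)*(1/(2*g)) = (-6 + g)/(2*g))
G(p) = 1 (G(p) = 0 + 1 = 1)
(43*u(2))*G(-5) = (43*((½)*(-6 + 2)/2))*1 = (43*((½)*(½)*(-4)))*1 = (43*(-1))*1 = -43*1 = -43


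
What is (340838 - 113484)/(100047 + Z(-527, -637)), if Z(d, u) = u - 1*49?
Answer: 227354/99361 ≈ 2.2882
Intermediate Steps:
Z(d, u) = -49 + u (Z(d, u) = u - 49 = -49 + u)
(340838 - 113484)/(100047 + Z(-527, -637)) = (340838 - 113484)/(100047 + (-49 - 637)) = 227354/(100047 - 686) = 227354/99361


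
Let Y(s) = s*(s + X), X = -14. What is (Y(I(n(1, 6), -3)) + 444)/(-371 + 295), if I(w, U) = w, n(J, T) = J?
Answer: -431/76 ≈ -5.6711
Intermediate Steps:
Y(s) = s*(-14 + s) (Y(s) = s*(s - 14) = s*(-14 + s))
(Y(I(n(1, 6), -3)) + 444)/(-371 + 295) = (1*(-14 + 1) + 444)/(-371 + 295) = (1*(-13) + 444)/(-76) = (-13 + 444)*(-1/76) = 431*(-1/76) = -431/76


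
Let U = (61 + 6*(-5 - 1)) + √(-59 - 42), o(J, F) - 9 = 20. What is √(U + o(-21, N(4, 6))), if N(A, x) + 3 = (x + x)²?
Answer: √(54 + I*√101) ≈ 7.3799 + 0.68089*I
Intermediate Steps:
N(A, x) = -3 + 4*x² (N(A, x) = -3 + (x + x)² = -3 + (2*x)² = -3 + 4*x²)
o(J, F) = 29 (o(J, F) = 9 + 20 = 29)
U = 25 + I*√101 (U = (61 + 6*(-6)) + √(-101) = (61 - 36) + I*√101 = 25 + I*√101 ≈ 25.0 + 10.05*I)
√(U + o(-21, N(4, 6))) = √((25 + I*√101) + 29) = √(54 + I*√101)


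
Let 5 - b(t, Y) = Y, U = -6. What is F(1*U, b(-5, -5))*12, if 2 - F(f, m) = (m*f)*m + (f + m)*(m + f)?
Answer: 7032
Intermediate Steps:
b(t, Y) = 5 - Y
F(f, m) = 2 - (f + m)**2 - f*m**2 (F(f, m) = 2 - ((m*f)*m + (f + m)*(m + f)) = 2 - ((f*m)*m + (f + m)*(f + m)) = 2 - (f*m**2 + (f + m)**2) = 2 - ((f + m)**2 + f*m**2) = 2 + (-(f + m)**2 - f*m**2) = 2 - (f + m)**2 - f*m**2)
F(1*U, b(-5, -5))*12 = (2 - (1*(-6) + (5 - 1*(-5)))**2 - 1*(-6)*(5 - 1*(-5))**2)*12 = (2 - (-6 + (5 + 5))**2 - 1*(-6)*(5 + 5)**2)*12 = (2 - (-6 + 10)**2 - 1*(-6)*10**2)*12 = (2 - 1*4**2 - 1*(-6)*100)*12 = (2 - 1*16 + 600)*12 = (2 - 16 + 600)*12 = 586*12 = 7032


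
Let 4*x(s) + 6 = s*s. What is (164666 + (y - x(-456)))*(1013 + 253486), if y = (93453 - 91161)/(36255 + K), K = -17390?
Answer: 154573713838923/5390 ≈ 2.8678e+10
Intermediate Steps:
x(s) = -3/2 + s²/4 (x(s) = -3/2 + (s*s)/4 = -3/2 + s²/4)
y = 2292/18865 (y = (93453 - 91161)/(36255 - 17390) = 2292/18865 ≈ 0.12149)
(164666 + (y - x(-456)))*(1013 + 253486) = (164666 + (2292/18865 - (-3/2 + (¼)*(-456)²)))*(1013 + 253486) = (164666 + (2292/18865 - (-3/2 + (¼)*207936)))*254499 = (164666 + (2292/18865 - (-3/2 + 51984)))*254499 = (164666 + (2292/18865 - 1*103965/2))*254499 = (164666 + (2292/18865 - 103965/2))*254499 = (164666 - 1961295141/37730)*254499 = (4251553039/37730)*254499 = 154573713838923/5390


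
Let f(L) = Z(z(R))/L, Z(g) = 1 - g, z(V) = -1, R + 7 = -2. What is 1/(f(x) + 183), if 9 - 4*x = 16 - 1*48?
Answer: 41/7511 ≈ 0.0054587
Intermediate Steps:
R = -9 (R = -7 - 2 = -9)
x = 41/4 (x = 9/4 - (16 - 1*48)/4 = 9/4 - (16 - 48)/4 = 9/4 - ¼*(-32) = 9/4 + 8 = 41/4 ≈ 10.250)
f(L) = 2/L (f(L) = (1 - 1*(-1))/L = (1 + 1)/L = 2/L)
1/(f(x) + 183) = 1/(2/(41/4) + 183) = 1/(2*(4/41) + 183) = 1/(8/41 + 183) = 1/(7511/41) = 41/7511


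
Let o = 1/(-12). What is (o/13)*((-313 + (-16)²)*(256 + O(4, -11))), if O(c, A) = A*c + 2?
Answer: 2033/26 ≈ 78.192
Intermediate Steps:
O(c, A) = 2 + A*c
o = -1/12 ≈ -0.083333
(o/13)*((-313 + (-16)²)*(256 + O(4, -11))) = (-1/12/13)*((-313 + (-16)²)*(256 + (2 - 11*4))) = (-1/12*1/13)*((-313 + 256)*(256 + (2 - 44))) = -(-19)*(256 - 42)/52 = -(-19)*214/52 = -1/156*(-12198) = 2033/26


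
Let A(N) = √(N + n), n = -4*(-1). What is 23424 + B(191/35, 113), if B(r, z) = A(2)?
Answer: 23424 + √6 ≈ 23426.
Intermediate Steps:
n = 4
A(N) = √(4 + N) (A(N) = √(N + 4) = √(4 + N))
B(r, z) = √6 (B(r, z) = √(4 + 2) = √6)
23424 + B(191/35, 113) = 23424 + √6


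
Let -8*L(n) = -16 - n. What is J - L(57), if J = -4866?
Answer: -39001/8 ≈ -4875.1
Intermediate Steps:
L(n) = 2 + n/8 (L(n) = -(-16 - n)/8 = 2 + n/8)
J - L(57) = -4866 - (2 + (1/8)*57) = -4866 - (2 + 57/8) = -4866 - 1*73/8 = -4866 - 73/8 = -39001/8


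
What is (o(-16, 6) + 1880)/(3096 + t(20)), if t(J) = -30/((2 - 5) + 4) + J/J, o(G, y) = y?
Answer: 1886/3067 ≈ 0.61493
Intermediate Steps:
t(J) = -29 (t(J) = -30/(-3 + 4) + 1 = -30/1 + 1 = -30*1 + 1 = -30 + 1 = -29)
(o(-16, 6) + 1880)/(3096 + t(20)) = (6 + 1880)/(3096 - 29) = 1886/3067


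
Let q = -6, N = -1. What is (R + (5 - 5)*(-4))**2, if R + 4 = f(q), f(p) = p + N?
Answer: 121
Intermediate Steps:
f(p) = -1 + p (f(p) = p - 1 = -1 + p)
R = -11 (R = -4 + (-1 - 6) = -4 - 7 = -11)
(R + (5 - 5)*(-4))**2 = (-11 + (5 - 5)*(-4))**2 = (-11 + 0*(-4))**2 = (-11 + 0)**2 = (-11)**2 = 121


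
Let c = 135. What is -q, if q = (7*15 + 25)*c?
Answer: -17550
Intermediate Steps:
q = 17550 (q = (7*15 + 25)*135 = (105 + 25)*135 = 130*135 = 17550)
-q = -1*17550 = -17550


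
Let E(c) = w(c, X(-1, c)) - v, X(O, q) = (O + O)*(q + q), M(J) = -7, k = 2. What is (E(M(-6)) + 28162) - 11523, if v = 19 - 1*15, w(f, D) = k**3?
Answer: 16643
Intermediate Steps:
X(O, q) = 4*O*q (X(O, q) = (2*O)*(2*q) = 4*O*q)
w(f, D) = 8 (w(f, D) = 2**3 = 8)
v = 4 (v = 19 - 15 = 4)
E(c) = 4 (E(c) = 8 - 1*4 = 8 - 4 = 4)
(E(M(-6)) + 28162) - 11523 = (4 + 28162) - 11523 = 28166 - 11523 = 16643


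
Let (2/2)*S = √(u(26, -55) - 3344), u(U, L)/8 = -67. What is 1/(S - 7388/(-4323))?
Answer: 7984581/18141324766 - 18688329*I*√970/36282649532 ≈ 0.00044013 - 0.016042*I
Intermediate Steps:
u(U, L) = -536 (u(U, L) = 8*(-67) = -536)
S = 2*I*√970 (S = √(-536 - 3344) = √(-3880) = 2*I*√970 ≈ 62.29*I)
1/(S - 7388/(-4323)) = 1/(2*I*√970 - 7388/(-4323)) = 1/(2*I*√970 - 7388*(-1/4323)) = 1/(2*I*√970 + 7388/4323) = 1/(7388/4323 + 2*I*√970)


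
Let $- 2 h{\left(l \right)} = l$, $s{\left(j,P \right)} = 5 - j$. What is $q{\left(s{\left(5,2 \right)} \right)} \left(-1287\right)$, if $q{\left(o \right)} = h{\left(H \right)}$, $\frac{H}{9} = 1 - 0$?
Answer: $\frac{11583}{2} \approx 5791.5$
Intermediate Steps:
$H = 9$ ($H = 9 \left(1 - 0\right) = 9 \left(1 + 0\right) = 9 \cdot 1 = 9$)
$h{\left(l \right)} = - \frac{l}{2}$
$q{\left(o \right)} = - \frac{9}{2}$ ($q{\left(o \right)} = \left(- \frac{1}{2}\right) 9 = - \frac{9}{2}$)
$q{\left(s{\left(5,2 \right)} \right)} \left(-1287\right) = \left(- \frac{9}{2}\right) \left(-1287\right) = \frac{11583}{2}$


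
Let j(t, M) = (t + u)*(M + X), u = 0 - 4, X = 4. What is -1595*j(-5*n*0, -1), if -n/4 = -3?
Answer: 19140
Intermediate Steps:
n = 12 (n = -4*(-3) = 12)
u = -4
j(t, M) = (-4 + t)*(4 + M) (j(t, M) = (t - 4)*(M + 4) = (-4 + t)*(4 + M))
-1595*j(-5*n*0, -1) = -1595*(-16 - 4*(-1) + 4*(-5*12*0) - (-5*12)*0) = -1595*(-16 + 4 + 4*(-60*0) - (-60)*0) = -1595*(-16 + 4 + 4*0 - 1*0) = -1595*(-16 + 4 + 0 + 0) = -1595*(-12) = 19140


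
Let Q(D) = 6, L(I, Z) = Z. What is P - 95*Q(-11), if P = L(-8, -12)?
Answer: -582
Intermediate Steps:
P = -12
P - 95*Q(-11) = -12 - 95*6 = -12 - 570 = -582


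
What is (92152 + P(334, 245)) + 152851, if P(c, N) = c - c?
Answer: 245003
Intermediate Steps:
P(c, N) = 0
(92152 + P(334, 245)) + 152851 = (92152 + 0) + 152851 = 92152 + 152851 = 245003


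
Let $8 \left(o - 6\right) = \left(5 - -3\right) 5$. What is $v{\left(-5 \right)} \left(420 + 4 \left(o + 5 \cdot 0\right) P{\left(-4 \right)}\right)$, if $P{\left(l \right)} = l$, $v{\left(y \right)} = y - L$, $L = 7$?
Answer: $-2928$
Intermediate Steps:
$o = 11$ ($o = 6 + \frac{\left(5 - -3\right) 5}{8} = 6 + \frac{\left(5 + 3\right) 5}{8} = 6 + \frac{8 \cdot 5}{8} = 6 + \frac{1}{8} \cdot 40 = 6 + 5 = 11$)
$v{\left(y \right)} = -7 + y$ ($v{\left(y \right)} = y - 7 = -7 + y$)
$v{\left(-5 \right)} \left(420 + 4 \left(o + 5 \cdot 0\right) P{\left(-4 \right)}\right) = \left(-7 - 5\right) \left(420 + 4 \left(11 + 5 \cdot 0\right) \left(-4\right)\right) = - 12 \left(420 + 4 \left(11 + 0\right) \left(-4\right)\right) = - 12 \left(420 + 4 \cdot 11 \left(-4\right)\right) = - 12 \left(420 + 44 \left(-4\right)\right) = - 12 \left(420 - 176\right) = \left(-12\right) 244 = -2928$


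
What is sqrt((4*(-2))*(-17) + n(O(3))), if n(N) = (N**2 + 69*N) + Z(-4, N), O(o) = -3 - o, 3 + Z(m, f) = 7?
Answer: I*sqrt(238) ≈ 15.427*I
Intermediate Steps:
Z(m, f) = 4 (Z(m, f) = -3 + 7 = 4)
n(N) = 4 + N**2 + 69*N (n(N) = (N**2 + 69*N) + 4 = 4 + N**2 + 69*N)
sqrt((4*(-2))*(-17) + n(O(3))) = sqrt((4*(-2))*(-17) + (4 + (-3 - 1*3)**2 + 69*(-3 - 1*3))) = sqrt(-8*(-17) + (4 + (-3 - 3)**2 + 69*(-3 - 3))) = sqrt(136 + (4 + (-6)**2 + 69*(-6))) = sqrt(136 + (4 + 36 - 414)) = sqrt(136 - 374) = sqrt(-238) = I*sqrt(238)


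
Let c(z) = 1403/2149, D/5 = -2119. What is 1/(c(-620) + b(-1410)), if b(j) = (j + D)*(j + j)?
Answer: 2149/72752462303 ≈ 2.9539e-8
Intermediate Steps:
D = -10595 (D = 5*(-2119) = -10595)
b(j) = 2*j*(-10595 + j) (b(j) = (j - 10595)*(j + j) = (-10595 + j)*(2*j) = 2*j*(-10595 + j))
c(z) = 1403/2149 (c(z) = 1403*(1/2149) = 1403/2149)
1/(c(-620) + b(-1410)) = 1/(1403/2149 + 2*(-1410)*(-10595 - 1410)) = 1/(1403/2149 + 2*(-1410)*(-12005)) = 1/(1403/2149 + 33854100) = 1/(72752462303/2149) = 2149/72752462303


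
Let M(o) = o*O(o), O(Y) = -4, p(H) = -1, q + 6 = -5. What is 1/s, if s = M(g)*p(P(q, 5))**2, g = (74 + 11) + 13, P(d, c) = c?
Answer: -1/392 ≈ -0.0025510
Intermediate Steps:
q = -11 (q = -6 - 5 = -11)
g = 98 (g = 85 + 13 = 98)
M(o) = -4*o (M(o) = o*(-4) = -4*o)
s = -392 (s = -4*98*(-1)**2 = -392*1 = -392)
1/s = 1/(-392) = -1/392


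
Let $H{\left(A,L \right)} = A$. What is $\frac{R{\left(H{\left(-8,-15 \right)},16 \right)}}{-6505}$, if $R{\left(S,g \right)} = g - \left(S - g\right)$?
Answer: $- \frac{8}{1301} \approx -0.0061491$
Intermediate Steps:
$R{\left(S,g \right)} = - S + 2 g$
$\frac{R{\left(H{\left(-8,-15 \right)},16 \right)}}{-6505} = \frac{\left(-1\right) \left(-8\right) + 2 \cdot 16}{-6505} = \left(8 + 32\right) \left(- \frac{1}{6505}\right) = 40 \left(- \frac{1}{6505}\right) = - \frac{8}{1301}$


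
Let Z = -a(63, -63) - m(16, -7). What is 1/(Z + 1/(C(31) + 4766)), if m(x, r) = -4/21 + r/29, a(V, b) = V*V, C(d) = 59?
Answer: -2938425/11661339241 ≈ -0.00025198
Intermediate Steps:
a(V, b) = V²
m(x, r) = -4/21 + r/29 (m(x, r) = -4*1/21 + r*(1/29) = -4/21 + r/29)
Z = -2416858/609 (Z = -1*63² - (-4/21 + (1/29)*(-7)) = -1*3969 - (-4/21 - 7/29) = -3969 - 1*(-263/609) = -3969 + 263/609 = -2416858/609 ≈ -3968.6)
1/(Z + 1/(C(31) + 4766)) = 1/(-2416858/609 + 1/(59 + 4766)) = 1/(-2416858/609 + 1/4825) = 1/(-11661339241/2938425) = -2938425/11661339241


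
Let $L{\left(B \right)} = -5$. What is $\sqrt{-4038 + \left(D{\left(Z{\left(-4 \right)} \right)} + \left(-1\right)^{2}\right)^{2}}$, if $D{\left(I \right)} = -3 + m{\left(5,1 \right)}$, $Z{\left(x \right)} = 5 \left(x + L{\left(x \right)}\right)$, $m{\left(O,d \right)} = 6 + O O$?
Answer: $i \sqrt{3197} \approx 56.542 i$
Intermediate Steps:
$m{\left(O,d \right)} = 6 + O^{2}$
$Z{\left(x \right)} = -25 + 5 x$ ($Z{\left(x \right)} = 5 \left(x - 5\right) = 5 \left(-5 + x\right) = -25 + 5 x$)
$D{\left(I \right)} = 28$ ($D{\left(I \right)} = -3 + \left(6 + 5^{2}\right) = -3 + \left(6 + 25\right) = -3 + 31 = 28$)
$\sqrt{-4038 + \left(D{\left(Z{\left(-4 \right)} \right)} + \left(-1\right)^{2}\right)^{2}} = \sqrt{-4038 + \left(28 + \left(-1\right)^{2}\right)^{2}} = \sqrt{-4038 + \left(28 + 1\right)^{2}} = \sqrt{-4038 + 29^{2}} = \sqrt{-4038 + 841} = \sqrt{-3197} = i \sqrt{3197}$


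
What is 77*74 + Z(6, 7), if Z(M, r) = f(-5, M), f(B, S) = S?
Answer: 5704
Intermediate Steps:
Z(M, r) = M
77*74 + Z(6, 7) = 77*74 + 6 = 5698 + 6 = 5704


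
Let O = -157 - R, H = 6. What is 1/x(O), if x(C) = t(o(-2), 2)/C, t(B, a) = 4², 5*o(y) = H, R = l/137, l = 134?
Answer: -21643/2192 ≈ -9.8736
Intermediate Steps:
R = 134/137 ≈ 0.97810
o(y) = 6/5 (o(y) = (⅕)*6 = 6/5)
t(B, a) = 16
O = -21643/137 (O = -157 - 1*134/137 = -157 - 134/137 = -21643/137 ≈ -157.98)
x(C) = 16/C
1/x(O) = 1/(16/(-21643/137)) = 1/(16*(-137/21643)) = 1/(-2192/21643) = -21643/2192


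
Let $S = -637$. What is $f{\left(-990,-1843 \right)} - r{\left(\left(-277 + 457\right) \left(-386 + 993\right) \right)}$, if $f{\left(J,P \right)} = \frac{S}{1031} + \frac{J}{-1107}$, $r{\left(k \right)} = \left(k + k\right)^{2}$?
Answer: $- \frac{6055446345560141}{126813} \approx -4.7751 \cdot 10^{10}$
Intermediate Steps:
$r{\left(k \right)} = 4 k^{2}$ ($r{\left(k \right)} = \left(2 k\right)^{2} = 4 k^{2}$)
$f{\left(J,P \right)} = - \frac{637}{1031} - \frac{J}{1107}$ ($f{\left(J,P \right)} = - \frac{637}{1031} + \frac{J}{-1107} = \left(-637\right) \frac{1}{1031} + J \left(- \frac{1}{1107}\right) = - \frac{637}{1031} - \frac{J}{1107}$)
$f{\left(-990,-1843 \right)} - r{\left(\left(-277 + 457\right) \left(-386 + 993\right) \right)} = \left(- \frac{637}{1031} - - \frac{110}{123}\right) - 4 \left(\left(-277 + 457\right) \left(-386 + 993\right)\right)^{2} = \left(- \frac{637}{1031} + \frac{110}{123}\right) - 4 \left(180 \cdot 607\right)^{2} = \frac{35059}{126813} - 4 \cdot 109260^{2} = \frac{35059}{126813} - 4 \cdot 11937747600 = \frac{35059}{126813} - 47750990400 = - \frac{6055446345560141}{126813}$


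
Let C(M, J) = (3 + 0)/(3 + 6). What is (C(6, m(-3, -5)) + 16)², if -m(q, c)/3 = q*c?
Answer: 2401/9 ≈ 266.78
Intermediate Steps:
m(q, c) = -3*c*q (m(q, c) = -3*q*c = -3*c*q)
C(M, J) = ⅓ (C(M, J) = 3/9 = 3*(⅑) = ⅓)
(C(6, m(-3, -5)) + 16)² = (⅓ + 16)² = (49/3)² = 2401/9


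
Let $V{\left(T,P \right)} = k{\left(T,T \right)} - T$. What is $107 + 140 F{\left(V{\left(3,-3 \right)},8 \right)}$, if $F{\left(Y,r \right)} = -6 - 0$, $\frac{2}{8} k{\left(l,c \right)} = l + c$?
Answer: $-733$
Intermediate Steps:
$k{\left(l,c \right)} = 4 c + 4 l$ ($k{\left(l,c \right)} = 4 \left(l + c\right) = 4 \left(c + l\right) = 4 c + 4 l$)
$V{\left(T,P \right)} = 7 T$ ($V{\left(T,P \right)} = \left(4 T + 4 T\right) - T = 8 T - T = 7 T$)
$F{\left(Y,r \right)} = -6$ ($F{\left(Y,r \right)} = -6 + 0 = -6$)
$107 + 140 F{\left(V{\left(3,-3 \right)},8 \right)} = 107 + 140 \left(-6\right) = 107 - 840 = -733$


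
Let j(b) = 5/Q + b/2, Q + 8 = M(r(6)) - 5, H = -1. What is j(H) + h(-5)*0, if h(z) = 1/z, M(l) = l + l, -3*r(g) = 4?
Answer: -77/94 ≈ -0.81915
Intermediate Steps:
r(g) = -4/3 (r(g) = -1/3*4 = -4/3)
M(l) = 2*l
Q = -47/3 (Q = -8 + (2*(-4/3) - 5) = -8 + (-8/3 - 5) = -8 - 23/3 = -47/3 ≈ -15.667)
j(b) = -15/47 + b/2 (j(b) = 5/(-47/3) + b/2 = 5*(-3/47) + b*(1/2) = -15/47 + b/2)
j(H) + h(-5)*0 = (-15/47 + (1/2)*(-1)) + 0/(-5) = (-15/47 - 1/2) - 1/5*0 = -77/94 + 0 = -77/94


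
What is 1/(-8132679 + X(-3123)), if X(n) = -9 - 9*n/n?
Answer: -1/8132697 ≈ -1.2296e-7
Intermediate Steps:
X(n) = -18 (X(n) = -9 - 9*1 = -9 - 9 = -18)
1/(-8132679 + X(-3123)) = 1/(-8132679 - 18) = 1/(-8132697) = -1/8132697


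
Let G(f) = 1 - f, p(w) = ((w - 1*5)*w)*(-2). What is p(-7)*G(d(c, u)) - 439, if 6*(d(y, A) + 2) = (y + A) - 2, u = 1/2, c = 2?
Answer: -929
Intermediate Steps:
u = 1/2 ≈ 0.50000
d(y, A) = -7/3 + A/6 + y/6 (d(y, A) = -2 + ((y + A) - 2)/6 = -2 + ((A + y) - 2)/6 = -2 + (-2 + A + y)/6 = -2 + (-1/3 + A/6 + y/6) = -7/3 + A/6 + y/6)
p(w) = -2*w*(-5 + w) (p(w) = ((w - 5)*w)*(-2) = ((-5 + w)*w)*(-2) = (w*(-5 + w))*(-2) = -2*w*(-5 + w))
p(-7)*G(d(c, u)) - 439 = (2*(-7)*(5 - 1*(-7)))*(1 - (-7/3 + (1/6)*(1/2) + (1/6)*2)) - 439 = (2*(-7)*(5 + 7))*(1 - (-7/3 + 1/12 + 1/3)) - 439 = (2*(-7)*12)*(1 - 1*(-23/12)) - 439 = -168*(1 + 23/12) - 439 = -168*35/12 - 439 = -490 - 439 = -929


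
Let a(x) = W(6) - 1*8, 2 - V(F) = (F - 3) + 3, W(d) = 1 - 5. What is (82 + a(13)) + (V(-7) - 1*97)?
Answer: -18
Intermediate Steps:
W(d) = -4
V(F) = 2 - F (V(F) = 2 - ((F - 3) + 3) = 2 - ((-3 + F) + 3) = 2 - F)
a(x) = -12 (a(x) = -4 - 1*8 = -4 - 8 = -12)
(82 + a(13)) + (V(-7) - 1*97) = (82 - 12) + ((2 - 1*(-7)) - 1*97) = 70 + ((2 + 7) - 97) = 70 + (9 - 97) = 70 - 88 = -18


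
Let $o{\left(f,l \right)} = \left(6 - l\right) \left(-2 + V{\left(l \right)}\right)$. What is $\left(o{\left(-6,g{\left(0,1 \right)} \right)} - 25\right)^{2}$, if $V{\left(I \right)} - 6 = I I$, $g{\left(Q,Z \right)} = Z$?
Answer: $0$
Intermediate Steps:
$V{\left(I \right)} = 6 + I^{2}$ ($V{\left(I \right)} = 6 + I I = 6 + I^{2}$)
$o{\left(f,l \right)} = \left(4 + l^{2}\right) \left(6 - l\right)$ ($o{\left(f,l \right)} = \left(6 - l\right) \left(-2 + \left(6 + l^{2}\right)\right) = \left(6 - l\right) \left(4 + l^{2}\right) = \left(4 + l^{2}\right) \left(6 - l\right)$)
$\left(o{\left(-6,g{\left(0,1 \right)} \right)} - 25\right)^{2} = \left(\left(24 - 1^{3} - 4 + 6 \cdot 1^{2}\right) - 25\right)^{2} = \left(\left(24 - 1 - 4 + 6 \cdot 1\right) - 25\right)^{2} = \left(\left(24 - 1 - 4 + 6\right) - 25\right)^{2} = \left(25 - 25\right)^{2} = 0^{2} = 0$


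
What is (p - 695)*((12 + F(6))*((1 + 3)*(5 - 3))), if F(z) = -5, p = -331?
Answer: -57456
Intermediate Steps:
(p - 695)*((12 + F(6))*((1 + 3)*(5 - 3))) = (-331 - 695)*((12 - 5)*((1 + 3)*(5 - 3))) = -7182*4*2 = -7182*8 = -1026*56 = -57456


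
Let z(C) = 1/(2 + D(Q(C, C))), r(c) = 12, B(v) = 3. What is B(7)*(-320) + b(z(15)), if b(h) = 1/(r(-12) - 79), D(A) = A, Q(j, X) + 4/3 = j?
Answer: -64321/67 ≈ -960.01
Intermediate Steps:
Q(j, X) = -4/3 + j
z(C) = 1/(⅔ + C) (z(C) = 1/(2 + (-4/3 + C)) = 1/(⅔ + C))
b(h) = -1/67 (b(h) = 1/(12 - 79) = 1/(-67) = -1/67)
B(7)*(-320) + b(z(15)) = 3*(-320) - 1/67 = -960 - 1/67 = -64321/67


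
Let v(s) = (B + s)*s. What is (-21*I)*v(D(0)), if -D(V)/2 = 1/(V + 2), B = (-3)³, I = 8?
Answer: -4704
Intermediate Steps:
B = -27
D(V) = -2/(2 + V) (D(V) = -2/(V + 2) = -2/(2 + V))
v(s) = s*(-27 + s) (v(s) = (-27 + s)*s = s*(-27 + s))
(-21*I)*v(D(0)) = (-21*8)*((-2/(2 + 0))*(-27 - 2/(2 + 0))) = -168*(-2/2)*(-27 - 2/2) = -168*(-2*½)*(-27 - 2*½) = -(-168)*(-27 - 1) = -(-168)*(-28) = -168*28 = -4704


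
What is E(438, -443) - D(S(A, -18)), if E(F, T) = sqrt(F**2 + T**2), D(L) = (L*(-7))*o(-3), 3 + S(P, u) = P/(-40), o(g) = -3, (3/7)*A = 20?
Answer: 175/2 + sqrt(388093) ≈ 710.47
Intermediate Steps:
A = 140/3 (A = (7/3)*20 = 140/3 ≈ 46.667)
S(P, u) = -3 - P/40 (S(P, u) = -3 + P/(-40) = -3 + P*(-1/40) = -3 - P/40)
D(L) = 21*L (D(L) = (L*(-7))*(-3) = -7*L*(-3) = 21*L)
E(438, -443) - D(S(A, -18)) = sqrt(438**2 + (-443)**2) - 21*(-3 - 1/40*140/3) = sqrt(191844 + 196249) - 21*(-3 - 7/6) = sqrt(388093) - 21*(-25)/6 = sqrt(388093) - 1*(-175/2) = sqrt(388093) + 175/2 = 175/2 + sqrt(388093)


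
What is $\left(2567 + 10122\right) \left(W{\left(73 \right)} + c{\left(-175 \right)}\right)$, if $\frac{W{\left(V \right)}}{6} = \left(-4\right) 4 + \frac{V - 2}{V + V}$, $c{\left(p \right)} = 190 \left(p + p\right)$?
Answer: $- \frac{61684972255}{73} \approx -8.45 \cdot 10^{8}$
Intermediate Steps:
$c{\left(p \right)} = 380 p$ ($c{\left(p \right)} = 190 \cdot 2 p = 380 p$)
$W{\left(V \right)} = -96 + \frac{3 \left(-2 + V\right)}{V}$ ($W{\left(V \right)} = 6 \left(\left(-4\right) 4 + \frac{V - 2}{V + V}\right) = 6 \left(-16 + \frac{-2 + V}{2 V}\right) = -96 + \frac{3 \left(-2 + V\right)}{V}$)
$\left(2567 + 10122\right) \left(W{\left(73 \right)} + c{\left(-175 \right)}\right) = \left(2567 + 10122\right) \left(\left(-93 - \frac{6}{73}\right) + 380 \left(-175\right)\right) = 12689 \left(\left(-93 - \frac{6}{73}\right) - 66500\right) = 12689 \left(- \frac{6795}{73} - 66500\right) = 12689 \left(- \frac{4861295}{73}\right) = - \frac{61684972255}{73}$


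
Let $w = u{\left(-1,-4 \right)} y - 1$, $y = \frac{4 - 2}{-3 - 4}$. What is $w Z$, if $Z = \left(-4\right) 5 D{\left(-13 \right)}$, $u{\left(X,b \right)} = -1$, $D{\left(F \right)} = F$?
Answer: $- \frac{1300}{7} \approx -185.71$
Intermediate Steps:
$y = - \frac{2}{7}$ ($y = \frac{2}{-7} = 2 \left(- \frac{1}{7}\right) = - \frac{2}{7} \approx -0.28571$)
$Z = 260$ ($Z = \left(-4\right) 5 \left(-13\right) = \left(-20\right) \left(-13\right) = 260$)
$w = - \frac{5}{7}$ ($w = \left(-1\right) \left(- \frac{2}{7}\right) - 1 = \frac{2}{7} - 1 = - \frac{5}{7} \approx -0.71429$)
$w Z = \left(- \frac{5}{7}\right) 260 = - \frac{1300}{7}$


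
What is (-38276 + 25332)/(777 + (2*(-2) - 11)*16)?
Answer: -12944/537 ≈ -24.104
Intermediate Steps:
(-38276 + 25332)/(777 + (2*(-2) - 11)*16) = -12944/(777 + (-4 - 11)*16) = -12944/(777 - 15*16) = -12944/(777 - 240) = -12944/537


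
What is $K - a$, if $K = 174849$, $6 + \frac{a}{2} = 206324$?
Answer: $-237787$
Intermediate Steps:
$a = 412636$ ($a = -12 + 2 \cdot 206324 = -12 + 412648 = 412636$)
$K - a = 174849 - 412636 = -237787$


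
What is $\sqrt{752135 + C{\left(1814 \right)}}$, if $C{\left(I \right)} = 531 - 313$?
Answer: $\sqrt{752353} \approx 867.38$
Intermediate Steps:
$C{\left(I \right)} = 218$ ($C{\left(I \right)} = 531 - 313 = 218$)
$\sqrt{752135 + C{\left(1814 \right)}} = \sqrt{752135 + 218} = \sqrt{752353}$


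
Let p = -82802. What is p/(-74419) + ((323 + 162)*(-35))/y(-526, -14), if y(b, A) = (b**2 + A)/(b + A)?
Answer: 352534965212/10294454689 ≈ 34.245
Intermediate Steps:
y(b, A) = (A + b**2)/(A + b)
p/(-74419) + ((323 + 162)*(-35))/y(-526, -14) = -82802/(-74419) + ((323 + 162)*(-35))/(((-14 + (-526)**2)/(-14 - 526))) = -82802*(-1/74419) + (485*(-35))/(((-14 + 276676)/(-540))) = 82802/74419 - 16975/((-1/540*276662)) = 82802/74419 - 16975/(-138331/270) = 82802/74419 - 16975*(-270/138331) = 82802/74419 + 4583250/138331 = 352534965212/10294454689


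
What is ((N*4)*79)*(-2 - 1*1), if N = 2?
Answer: -1896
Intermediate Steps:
((N*4)*79)*(-2 - 1*1) = ((2*4)*79)*(-2 - 1*1) = (8*79)*(-2 - 1) = 632*(-3) = -1896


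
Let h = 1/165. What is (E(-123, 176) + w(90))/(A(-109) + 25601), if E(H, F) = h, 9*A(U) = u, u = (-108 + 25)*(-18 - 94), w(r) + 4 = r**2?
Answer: 4007523/13183775 ≈ 0.30397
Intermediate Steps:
w(r) = -4 + r**2
u = 9296 (u = -83*(-112) = 9296)
A(U) = 9296/9 (A(U) = (1/9)*9296 = 9296/9)
h = 1/165 ≈ 0.0060606
E(H, F) = 1/165
(E(-123, 176) + w(90))/(A(-109) + 25601) = (1/165 + (-4 + 90**2))/(9296/9 + 25601) = (1/165 + (-4 + 8100))/(239705/9) = (1/165 + 8096)*(9/239705) = (1335841/165)*(9/239705) = 4007523/13183775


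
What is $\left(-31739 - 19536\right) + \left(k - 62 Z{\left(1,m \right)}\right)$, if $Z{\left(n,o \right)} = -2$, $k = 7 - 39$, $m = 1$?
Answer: $-51183$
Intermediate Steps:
$k = -32$ ($k = 7 - 39 = -32$)
$\left(-31739 - 19536\right) + \left(k - 62 Z{\left(1,m \right)}\right) = \left(-31739 - 19536\right) - -92 = -51275 + \left(-32 + 124\right) = -51275 + 92 = -51183$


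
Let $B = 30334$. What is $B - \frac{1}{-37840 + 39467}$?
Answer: $\frac{49353417}{1627} \approx 30334.0$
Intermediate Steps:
$B - \frac{1}{-37840 + 39467} = 30334 - \frac{1}{-37840 + 39467} = 30334 - \frac{1}{1627} = \frac{49353417}{1627}$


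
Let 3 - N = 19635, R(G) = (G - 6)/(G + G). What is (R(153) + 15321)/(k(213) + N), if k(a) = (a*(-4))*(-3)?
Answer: -1562791/1741752 ≈ -0.89725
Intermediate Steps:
R(G) = (-6 + G)/(2*G) (R(G) = (-6 + G)/((2*G)) = (-6 + G)*(1/(2*G)) = (-6 + G)/(2*G))
N = -19632 (N = 3 - 1*19635 = 3 - 19635 = -19632)
k(a) = 12*a (k(a) = -4*a*(-3) = 12*a)
(R(153) + 15321)/(k(213) + N) = ((½)*(-6 + 153)/153 + 15321)/(12*213 - 19632) = ((½)*(1/153)*147 + 15321)/(2556 - 19632) = (49/102 + 15321)/(-17076) = (1562791/102)*(-1/17076) = -1562791/1741752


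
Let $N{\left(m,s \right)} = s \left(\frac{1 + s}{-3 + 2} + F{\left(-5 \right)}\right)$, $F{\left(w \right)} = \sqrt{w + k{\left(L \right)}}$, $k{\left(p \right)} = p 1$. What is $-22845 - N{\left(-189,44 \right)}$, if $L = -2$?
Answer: $-20865 - 44 i \sqrt{7} \approx -20865.0 - 116.41 i$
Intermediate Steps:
$k{\left(p \right)} = p$
$F{\left(w \right)} = \sqrt{-2 + w}$ ($F{\left(w \right)} = \sqrt{w - 2} = \sqrt{-2 + w}$)
$N{\left(m,s \right)} = s \left(-1 - s + i \sqrt{7}\right)$ ($N{\left(m,s \right)} = s \left(\frac{1 + s}{-3 + 2} + \sqrt{-2 - 5}\right) = s \left(\frac{1 + s}{-1} + \sqrt{-7}\right) = s \left(\left(1 + s\right) \left(-1\right) + i \sqrt{7}\right) = s \left(\left(-1 - s\right) + i \sqrt{7}\right) = s \left(-1 - s + i \sqrt{7}\right)$)
$-22845 - N{\left(-189,44 \right)} = -22845 - 44 \left(-1 - 44 + i \sqrt{7}\right) = -22845 - 44 \left(-45 + i \sqrt{7}\right) = -22845 - \left(-1980 + 44 i \sqrt{7}\right) = -22845 + \left(1980 - 44 i \sqrt{7}\right) = -20865 - 44 i \sqrt{7}$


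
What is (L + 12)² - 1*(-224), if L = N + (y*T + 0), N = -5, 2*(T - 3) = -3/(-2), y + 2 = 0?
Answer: 897/4 ≈ 224.25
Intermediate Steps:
y = -2 (y = -2 + 0 = -2)
T = 15/4 (T = 3 + (-3/(-2))/2 = 3 + (-3*(-½))/2 = 3 + (½)*(3/2) = 3 + ¾ = 15/4 ≈ 3.7500)
L = -25/2 (L = -5 + (-2*15/4 + 0) = -5 + (-15/2 + 0) = -5 - 15/2 = -25/2 ≈ -12.500)
(L + 12)² - 1*(-224) = (-25/2 + 12)² - 1*(-224) = (-½)² + 224 = ¼ + 224 = 897/4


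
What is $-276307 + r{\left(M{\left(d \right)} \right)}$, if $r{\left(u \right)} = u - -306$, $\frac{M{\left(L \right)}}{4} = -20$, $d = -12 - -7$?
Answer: $-276081$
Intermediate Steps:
$d = -5$ ($d = -12 + 7 = -5$)
$M{\left(L \right)} = -80$ ($M{\left(L \right)} = 4 \left(-20\right) = -80$)
$r{\left(u \right)} = 306 + u$ ($r{\left(u \right)} = u + 306 = 306 + u$)
$-276307 + r{\left(M{\left(d \right)} \right)} = -276307 + \left(306 - 80\right) = -276307 + 226 = -276081$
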